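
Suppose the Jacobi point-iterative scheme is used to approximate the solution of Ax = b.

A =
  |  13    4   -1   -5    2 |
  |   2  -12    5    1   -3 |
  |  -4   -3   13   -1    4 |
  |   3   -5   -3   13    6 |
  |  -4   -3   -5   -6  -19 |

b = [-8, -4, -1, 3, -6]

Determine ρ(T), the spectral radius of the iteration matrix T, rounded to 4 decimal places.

Split A = D + L + U, D = diag(13, -12, 13, 13, -19).
Jacobi: T = -D⁻¹(L+U), T[4,1] = -(-3)/(-19) = -0.1579; T[4,4] = 0.
  T[0,:] = [+0.0000  -0.3077  +0.0769  +0.3846  -0.1538]
  T[1,:] = [+0.1667  +0.0000  +0.4167  +0.0833  -0.2500]
  T[2,:] = [+0.3077  +0.2308  +0.0000  +0.0769  -0.3077]
  T[3,:] = [-0.2308  +0.3846  +0.2308  +0.0000  -0.4615]
  T[4,:] = [-0.2105  -0.1579  -0.2632  -0.3158  +0.0000]
|λ(T)| sorted: 0.8321, 0.3991, 0.3991, 0.3780, 0.3780.
ρ(T) = max|λ| = 0.8321; 0.8321 < 1 ⇒ converges.

0.8321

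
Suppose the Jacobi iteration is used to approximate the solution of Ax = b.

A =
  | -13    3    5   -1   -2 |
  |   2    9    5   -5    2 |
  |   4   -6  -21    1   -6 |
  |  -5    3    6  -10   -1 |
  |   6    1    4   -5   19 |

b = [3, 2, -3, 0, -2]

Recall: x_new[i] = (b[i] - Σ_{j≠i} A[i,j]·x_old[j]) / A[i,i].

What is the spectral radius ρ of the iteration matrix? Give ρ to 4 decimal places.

0.8729

Split A = D + L + U, D = diag(-13, 9, -21, -10, 19).
T_J = -D⁻¹(L+U): T[2,1] = -(-6)/(-21) = -0.2857; T[2,2] = 0.
  T[0,:] = [+0.0000 +0.2308 +0.3846 -0.0769 -0.1538]
  T[1,:] = [-0.2222 +0.0000 -0.5556 +0.5556 -0.2222]
  T[2,:] = [+0.1905 -0.2857 +0.0000 +0.0476 -0.2857]
  T[3,:] = [-0.5000 +0.3000 +0.6000 +0.0000 -0.1000]
  T[4,:] = [-0.3158 -0.0526 -0.2105 +0.2632 +0.0000]
eigenvalue magnitudes: 0.8729, 0.4896, 0.2369, 0.2369, 0.0270.
spectral radius ρ = 0.8729; 0.8729 < 1, so it converges for any x₀.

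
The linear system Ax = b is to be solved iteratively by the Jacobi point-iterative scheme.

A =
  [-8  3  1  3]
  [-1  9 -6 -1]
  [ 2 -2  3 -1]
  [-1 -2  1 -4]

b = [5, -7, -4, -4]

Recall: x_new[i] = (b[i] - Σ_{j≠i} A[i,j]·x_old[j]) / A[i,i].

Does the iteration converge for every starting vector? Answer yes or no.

yes

Diagonal D = diag(-8, 9, 3, -4); L, U strict lower/upper.
Jacobi T = -D⁻¹(L+U): T[1,3] = -(-1)/(9) = +0.1111; T[1,1] = 0.
  T[0,:] = [+0.0000 +0.3750 +0.1250 +0.3750]
  T[1,:] = [+0.1111 +0.0000 +0.6667 +0.1111]
  T[2,:] = [-0.6667 +0.6667 +0.0000 +0.3333]
  T[3,:] = [-0.2500 -0.5000 +0.2500 +0.0000]
moduli |λ_i(T)| = 0.9133, 0.5527, 0.5527, 0.3277.
spectral radius ρ = 0.9133; 0.9133 < 1: convergent.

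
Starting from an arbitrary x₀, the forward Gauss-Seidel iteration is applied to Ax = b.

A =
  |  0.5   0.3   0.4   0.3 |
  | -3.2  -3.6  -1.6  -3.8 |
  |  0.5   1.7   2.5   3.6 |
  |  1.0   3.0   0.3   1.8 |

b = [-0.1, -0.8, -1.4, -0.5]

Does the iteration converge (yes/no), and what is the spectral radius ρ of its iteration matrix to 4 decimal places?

Write A = D+L+U with D = diag(0.5, -3.6, 2.5, 1.8).
T_GS = -(D+L)⁻¹U: row 0 first, T[0,1] = -(0.3)/(0.5) = -0.6000; later rows by forward substitution.
  T[0,:] = [+0.0000, -0.6000, -0.8000, -0.6000]
  T[1,:] = [+0.0000, +0.5333, +0.2667, -0.5222]
  T[2,:] = [+0.0000, -0.2427, -0.0213, -0.9649]
  T[3,:] = [+0.0000, -0.5151, +0.0036, +1.3645]
|λ(T)| sorted: 1.6610, 0.3584, 0.3584, 0.0000.
spectral radius ρ = 1.6610; 1.6610 > 1: divergent.

no, ρ = 1.6610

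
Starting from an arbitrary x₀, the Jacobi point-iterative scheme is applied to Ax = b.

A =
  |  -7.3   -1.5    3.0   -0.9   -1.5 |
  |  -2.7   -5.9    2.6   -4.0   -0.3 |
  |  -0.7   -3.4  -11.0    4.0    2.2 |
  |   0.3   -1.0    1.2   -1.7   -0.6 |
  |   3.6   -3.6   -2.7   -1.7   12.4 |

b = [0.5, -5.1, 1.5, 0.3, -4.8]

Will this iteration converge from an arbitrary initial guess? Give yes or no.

yes

A = D + L + U where D = diag(-7.3, -5.9, -11, -1.7, 12.4).
Jacobi: T = -D⁻¹(L+U), T[0,1] = -(-1.5)/(-7.3) = -0.2055; T[0,0] = 0.
  T[0,:] = [+0.0000 -0.2055 +0.4110 -0.1233 -0.2055]
  T[1,:] = [-0.4576 +0.0000 +0.4407 -0.6780 -0.0508]
  T[2,:] = [-0.0636 -0.3091 +0.0000 +0.3636 +0.2000]
  T[3,:] = [+0.1765 -0.5882 +0.7059 +0.0000 -0.3529]
  T[4,:] = [-0.2903 +0.2903 +0.2177 +0.1371 +0.0000]
|roots of det(T-λI)|: 0.8628, 0.6376, 0.6376, 0.2511, 0.0109.
ρ = 0.8628; 0.8628 < 1: convergent.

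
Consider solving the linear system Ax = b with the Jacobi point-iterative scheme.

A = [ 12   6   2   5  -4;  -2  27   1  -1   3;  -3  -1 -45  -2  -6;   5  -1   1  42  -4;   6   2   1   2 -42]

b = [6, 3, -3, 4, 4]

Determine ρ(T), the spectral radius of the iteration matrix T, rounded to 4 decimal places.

0.2698

Split A = D + L + U, D = diag(12, 27, -45, 42, -42).
T_J = -D⁻¹(L+U): T[1,4] = -(3)/(27) = -0.1111; T[1,1] = 0.
  T[0,:] = [+0.0000 -0.5000 -0.1667 -0.4167 +0.3333]
  T[1,:] = [+0.0741 +0.0000 -0.0370 +0.0370 -0.1111]
  T[2,:] = [-0.0667 -0.0222 +0.0000 -0.0444 -0.1333]
  T[3,:] = [-0.1190 +0.0238 -0.0238 +0.0000 +0.0952]
  T[4,:] = [+0.1429 +0.0476 +0.0238 +0.0476 +0.0000]
|roots of det(T-λI)|: 0.2698, 0.1866, 0.1476, 0.0985, 0.0340.
spectral radius ρ = 0.2698; 0.2698 < 1 ⇒ converges.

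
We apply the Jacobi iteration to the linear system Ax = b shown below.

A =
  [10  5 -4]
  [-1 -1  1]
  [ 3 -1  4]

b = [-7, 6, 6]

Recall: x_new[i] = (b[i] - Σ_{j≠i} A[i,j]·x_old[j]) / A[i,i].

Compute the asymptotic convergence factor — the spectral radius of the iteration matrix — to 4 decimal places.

A = D + L + U where D = diag(10, -1, 4).
Jacobi: T = -D⁻¹(L+U), T[1,0] = -(-1)/(-1) = -1.0000; T[1,1] = 0.
  T[0,:] = [+0.0000, -0.5000, +0.4000]
  T[1,:] = [-1.0000, +0.0000, +1.0000]
  T[2,:] = [-0.7500, +0.2500, +0.0000]
eigenvalue magnitudes: 0.8744, 0.5608, 0.5608.
spectral radius ρ = 0.8744; 0.8744 < 1, so it converges for any x₀.

0.8744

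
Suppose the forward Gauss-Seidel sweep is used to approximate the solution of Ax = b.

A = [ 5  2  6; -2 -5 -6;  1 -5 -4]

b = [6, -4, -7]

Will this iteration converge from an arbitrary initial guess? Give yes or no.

Let D = diag(5, -5, -4); L, U the strict triangles.
T_GS = -(D+L)⁻¹U: row 0 first, T[0,1] = -(2)/(5) = -0.4000; later rows by forward substitution.
  T[0,:] = [+0.0000  -0.4000  -1.2000]
  T[1,:] = [+0.0000  +0.1600  -0.7200]
  T[2,:] = [+0.0000  -0.3000  +0.6000]
eigenvalue magnitudes: 0.8942, 0.1342, 0.0000.
ρ = 0.8942; 0.8942 < 1, so it converges for any x₀.

yes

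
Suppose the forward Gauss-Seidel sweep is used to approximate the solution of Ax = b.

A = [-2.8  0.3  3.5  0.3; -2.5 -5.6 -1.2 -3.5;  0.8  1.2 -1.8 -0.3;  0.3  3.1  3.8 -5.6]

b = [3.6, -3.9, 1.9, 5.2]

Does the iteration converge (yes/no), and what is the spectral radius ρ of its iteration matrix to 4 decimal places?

yes, ρ = 0.9487

Write A = D+L+U with D = diag(-2.8, -5.6, -1.8, -5.6).
T_GS = -(D+L)⁻¹U: row 0 first, T[0,2] = -(3.5)/(-2.8) = +1.2500; later rows by forward substitution.
  T[0,:] = [+0.0000 +0.1071 +1.2500 +0.1071]
  T[1,:] = [+0.0000 -0.0478 -0.7723 -0.6728]
  T[2,:] = [+0.0000 +0.0157 +0.0407 -0.5676]
  T[3,:] = [+0.0000 -0.0101 -0.3330 -0.7519]
eigenvalue magnitudes: 0.9487, 0.1908, 0.0011, 0.0000.
ρ = 0.9487; 0.9487 < 1 ⇒ converges.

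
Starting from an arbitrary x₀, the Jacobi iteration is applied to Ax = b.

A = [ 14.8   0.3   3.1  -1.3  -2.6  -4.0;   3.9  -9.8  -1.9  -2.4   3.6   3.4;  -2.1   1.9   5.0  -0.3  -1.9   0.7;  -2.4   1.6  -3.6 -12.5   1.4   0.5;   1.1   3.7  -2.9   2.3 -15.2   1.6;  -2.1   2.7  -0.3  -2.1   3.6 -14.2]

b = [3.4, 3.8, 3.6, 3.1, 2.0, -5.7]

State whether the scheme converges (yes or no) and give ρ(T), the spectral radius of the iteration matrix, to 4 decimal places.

Diagonal D = diag(14.8, -9.8, 5, -12.5, -15.2, -14.2); L, U strict lower/upper.
Jacobi T = -D⁻¹(L+U): T[1,0] = -(3.9)/(-9.8) = +0.3980; T[1,1] = 0.
  T[0,:] = [+0.0000 -0.0203 -0.2095 +0.0878 +0.1757 +0.2703]
  T[1,:] = [+0.3980 +0.0000 -0.1939 -0.2449 +0.3673 +0.3469]
  T[2,:] = [+0.4200 -0.3800 +0.0000 +0.0600 +0.3800 -0.1400]
  T[3,:] = [-0.1920 +0.1280 -0.2880 +0.0000 +0.1120 +0.0400]
  T[4,:] = [+0.0724 +0.2434 -0.1908 +0.1513 +0.0000 +0.1053]
  T[5,:] = [-0.1479 +0.1901 -0.0211 -0.1479 +0.2535 +0.0000]
moduli |λ_i(T)| = 0.5328, 0.3959, 0.3959, 0.3686, 0.2736, 0.2736.
spectral radius ρ = 0.5328; 0.5328 < 1, so it converges for any x₀.

yes, ρ = 0.5328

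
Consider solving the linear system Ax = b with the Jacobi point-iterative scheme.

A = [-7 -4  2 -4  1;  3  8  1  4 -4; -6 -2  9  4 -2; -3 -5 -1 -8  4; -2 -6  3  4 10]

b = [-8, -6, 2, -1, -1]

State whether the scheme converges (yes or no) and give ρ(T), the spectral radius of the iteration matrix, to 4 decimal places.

Split A = D + L + U, D = diag(-7, 8, 9, -8, 10).
T_J = -D⁻¹(L+U): T[3,2] = -(-1)/(-8) = -0.1250; T[3,3] = 0.
  T[0,:] = [+0.0000, -0.5714, +0.2857, -0.5714, +0.1429]
  T[1,:] = [-0.3750, +0.0000, -0.1250, -0.5000, +0.5000]
  T[2,:] = [+0.6667, +0.2222, +0.0000, -0.4444, +0.2222]
  T[3,:] = [-0.3750, -0.6250, -0.1250, +0.0000, +0.5000]
  T[4,:] = [+0.2000, +0.6000, -0.3000, -0.4000, +0.0000]
moduli |λ_i(T)| = 1.1549, 0.7437, 0.6049, 0.3520, 0.3520.
ρ = 1.1549; 1.1549 > 1, so it fails to converge.

no, ρ = 1.1549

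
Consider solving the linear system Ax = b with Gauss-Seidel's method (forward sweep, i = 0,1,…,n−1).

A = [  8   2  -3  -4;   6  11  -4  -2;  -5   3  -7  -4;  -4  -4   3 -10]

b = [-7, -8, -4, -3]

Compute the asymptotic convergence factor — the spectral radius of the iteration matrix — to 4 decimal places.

0.8757

Let D = diag(8, 11, -7, -10); L, U the strict triangles.
T_GS = -(D+L)⁻¹U: row 0 first, T[0,1] = -(2)/(8) = -0.2500; later rows by forward substitution.
  T[0,:] = [+0.0000 -0.2500 +0.3750 +0.5000]
  T[1,:] = [+0.0000 +0.1364 +0.1591 -0.0909]
  T[2,:] = [+0.0000 +0.2370 -0.1997 -0.9675]
  T[3,:] = [+0.0000 +0.1166 -0.2735 -0.4539]
|roots of det(T-λI)|: 0.8757, 0.2710, 0.0876, 0.0000.
ρ(T) = max|λ| = 0.8757; 0.8757 < 1: convergent.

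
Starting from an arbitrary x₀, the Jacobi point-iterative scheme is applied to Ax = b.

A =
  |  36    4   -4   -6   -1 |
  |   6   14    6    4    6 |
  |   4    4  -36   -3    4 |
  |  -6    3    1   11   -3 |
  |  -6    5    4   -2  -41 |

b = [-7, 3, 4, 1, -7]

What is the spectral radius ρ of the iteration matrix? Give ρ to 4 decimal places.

0.3915

Write A = D+L+U with D = diag(36, 14, -36, 11, -41).
T_J = -D⁻¹(L+U): T[4,0] = -(-6)/(-41) = -0.1463; T[4,4] = 0.
  T[0,:] = [+0.0000 -0.1111 +0.1111 +0.1667 +0.0278]
  T[1,:] = [-0.4286 +0.0000 -0.4286 -0.2857 -0.4286]
  T[2,:] = [+0.1111 +0.1111 +0.0000 -0.0833 +0.1111]
  T[3,:] = [+0.5455 -0.2727 -0.0909 +0.0000 +0.2727]
  T[4,:] = [-0.1463 +0.1220 +0.0976 -0.0488 +0.0000]
|λ(T)| sorted: 0.3915, 0.3117, 0.3117, 0.1190, 0.0246.
spectral radius ρ = 0.3915; 0.3915 < 1: convergent.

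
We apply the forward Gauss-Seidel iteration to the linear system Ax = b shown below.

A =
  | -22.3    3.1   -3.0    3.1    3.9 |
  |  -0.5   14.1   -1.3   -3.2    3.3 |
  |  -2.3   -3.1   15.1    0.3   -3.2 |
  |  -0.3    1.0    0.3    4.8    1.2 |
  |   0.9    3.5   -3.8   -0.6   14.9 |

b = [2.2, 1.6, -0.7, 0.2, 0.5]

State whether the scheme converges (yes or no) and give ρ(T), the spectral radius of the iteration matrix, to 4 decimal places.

Diagonal D = diag(-22.3, 14.1, 15.1, 4.8, 14.9); L, U strict lower/upper.
T_GS = -(D+L)⁻¹U: row 0 first, T[0,3] = -(3.1)/(-22.3) = +0.1390; later rows by forward substitution.
  T[0,:] = [+0.0000, +0.1390, -0.1345, +0.1390, +0.1749]
  T[1,:] = [+0.0000, +0.0049, +0.0874, +0.2319, -0.2278]
  T[2,:] = [+0.0000, +0.0222, -0.0025, +0.0489, +0.1918]
  T[3,:] = [+0.0000, +0.0063, -0.0265, -0.0427, -0.2036]
  T[4,:] = [+0.0000, -0.0036, -0.0141, -0.0521, +0.0837]
eigenvalue magnitudes: 0.1523, 0.0732, 0.0436, 0.0079, 0.0000.
ρ = 0.1523; 0.1523 < 1: convergent.

yes, ρ = 0.1523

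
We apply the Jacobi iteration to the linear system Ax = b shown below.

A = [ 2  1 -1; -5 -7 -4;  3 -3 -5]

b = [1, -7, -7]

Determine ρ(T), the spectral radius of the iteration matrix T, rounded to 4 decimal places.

Let D = diag(2, -7, -5); L, U the strict triangles.
Jacobi T = -D⁻¹(L+U): T[1,2] = -(-4)/(-7) = -0.5714; T[1,1] = 0.
  T[0,:] = [+0.0000  -0.5000  +0.5000]
  T[1,:] = [-0.7143  +0.0000  -0.5714]
  T[2,:] = [+0.6000  -0.6000  +0.0000]
eigenvalue magnitudes: 1.1550, 0.5779, 0.5779.
ρ(T) = max|λ| = 1.1550; 1.1550 > 1 ⇒ diverges.

1.1550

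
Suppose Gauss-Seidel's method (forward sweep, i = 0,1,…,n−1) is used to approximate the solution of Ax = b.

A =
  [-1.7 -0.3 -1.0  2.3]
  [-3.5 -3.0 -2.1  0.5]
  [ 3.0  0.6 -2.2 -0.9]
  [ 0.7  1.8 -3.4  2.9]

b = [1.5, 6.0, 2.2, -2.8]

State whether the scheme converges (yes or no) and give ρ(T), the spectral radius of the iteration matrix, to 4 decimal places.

no, ρ = 1.6793

Split A = D + L + U, D = diag(-1.7, -3, -2.2, 2.9).
T_GS = -(D+L)⁻¹U: row 0 first, T[0,2] = -(-1)/(-1.7) = -0.5882; later rows by forward substitution.
  T[0,:] = [+0.0000 -0.1765 -0.5882 +1.3529]
  T[1,:] = [+0.0000 +0.2059 -0.0137 -1.4118]
  T[2,:] = [+0.0000 -0.1845 -0.8059 +1.0508]
  T[3,:] = [+0.0000 -0.3015 -0.7943 +1.7817]
|λ(T)| sorted: 1.6793, 0.4826, 0.0151, 0.0000.
ρ(T) = max|λ| = 1.6793; 1.6793 > 1 ⇒ diverges.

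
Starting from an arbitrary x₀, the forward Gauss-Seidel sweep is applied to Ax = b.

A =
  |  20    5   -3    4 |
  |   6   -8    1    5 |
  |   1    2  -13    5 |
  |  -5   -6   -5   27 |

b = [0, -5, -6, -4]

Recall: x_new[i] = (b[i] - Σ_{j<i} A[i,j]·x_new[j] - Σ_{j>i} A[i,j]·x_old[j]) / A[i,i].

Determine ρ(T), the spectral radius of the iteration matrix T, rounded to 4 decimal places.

Diagonal D = diag(20, -8, -13, 27); L, U strict lower/upper.
Gauss-Seidel: T = -(D+L)⁻¹U, row 0 first, T[0,2] = -(-3)/(20) = +0.1500; later rows by forward substitution.
  T[0,:] = [+0.0000, -0.2500, +0.1500, -0.2000]
  T[1,:] = [+0.0000, -0.1875, +0.2375, +0.4750]
  T[2,:] = [+0.0000, -0.0481, +0.0481, +0.4423]
  T[3,:] = [+0.0000, -0.0969, +0.0895, +0.1504]
|roots of det(T-λI)|: 0.1568, 0.1191, 0.1191, 0.0000.
ρ(T) = max|λ| = 0.1568; 0.1568 < 1 ⇒ converges.

0.1568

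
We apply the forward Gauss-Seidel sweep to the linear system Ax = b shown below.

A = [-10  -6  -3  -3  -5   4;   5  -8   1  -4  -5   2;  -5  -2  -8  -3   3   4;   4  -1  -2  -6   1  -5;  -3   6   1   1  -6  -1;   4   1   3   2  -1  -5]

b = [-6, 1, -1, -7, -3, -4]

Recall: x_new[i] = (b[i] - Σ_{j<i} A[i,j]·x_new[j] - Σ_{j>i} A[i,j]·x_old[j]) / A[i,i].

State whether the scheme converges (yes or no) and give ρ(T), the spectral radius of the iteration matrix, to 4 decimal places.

Diagonal D = diag(-10, -8, -8, -6, -6, -5); L, U strict lower/upper.
Gauss-Seidel: T = -(D+L)⁻¹U, row 0 first, T[0,1] = -(-6)/(-10) = -0.6000; later rows by forward substitution.
  T[0,:] = [+0.0000 -0.6000 -0.3000 -0.3000 -0.5000 +0.4000]
  T[1,:] = [+0.0000 -0.3750 -0.0625 -0.6875 -0.9375 +0.5000]
  T[2,:] = [+0.0000 +0.4688 +0.2031 -0.0156 +0.9219 +0.1250]
  T[3,:] = [+0.0000 -0.4938 -0.2573 -0.0802 -0.3177 -0.6917]
  T[4,:] = [+0.0000 -0.0792 +0.0785 -0.5535 -0.5868 +0.0389]
  T[5,:] = [+0.0000 -0.4554 -0.2492 -0.3083 -0.0441 +0.2106]
|λ(T)| sorted: 1.2597, 0.4356, 0.4356, 0.0642, 0.0407, 0.0000.
spectral radius ρ = 1.2597; 1.2597 > 1: divergent.

no, ρ = 1.2597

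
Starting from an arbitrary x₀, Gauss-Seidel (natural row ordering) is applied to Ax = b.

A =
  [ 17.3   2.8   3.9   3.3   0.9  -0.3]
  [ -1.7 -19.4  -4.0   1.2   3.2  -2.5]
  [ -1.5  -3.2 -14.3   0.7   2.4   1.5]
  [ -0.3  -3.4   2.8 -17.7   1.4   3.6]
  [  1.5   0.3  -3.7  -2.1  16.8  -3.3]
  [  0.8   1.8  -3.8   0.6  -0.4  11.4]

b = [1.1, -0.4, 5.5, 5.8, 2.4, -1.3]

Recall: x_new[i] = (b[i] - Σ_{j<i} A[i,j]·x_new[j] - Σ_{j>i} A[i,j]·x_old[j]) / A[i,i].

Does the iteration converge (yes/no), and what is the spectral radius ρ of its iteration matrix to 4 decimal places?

Split A = D + L + U, D = diag(17.3, -19.4, -14.3, -17.7, 16.8, 11.4).
Gauss-Seidel: T = -(D+L)⁻¹U, row 0 first, T[0,3] = -(3.3)/(17.3) = -0.1908; later rows by forward substitution.
  T[0,:] = [+0.0000  -0.1618  -0.2254  -0.1908  -0.0520  +0.0173]
  T[1,:] = [+0.0000  +0.0142  -0.1864  +0.0786  +0.1695  -0.1304]
  T[2,:] = [+0.0000  +0.0138  +0.0654  +0.0514  +0.1354  +0.1323]
  T[3,:] = [+0.0000  +0.0022  +0.0500  -0.0037  +0.0688  +0.2491]
  T[4,:] = [+0.0000  +0.0175  +0.0441  +0.0265  +0.0400  +0.2575]
  T[5,:] = [+0.0000  +0.0142  +0.0660  +0.0192  +0.0198  +0.0594]
|roots of det(T-λI)|: 0.2679, 0.1004, 0.1004, 0.0348, 0.0189, 0.0000.
spectral radius ρ = 0.2679; 0.2679 < 1 ⇒ converges.

yes, ρ = 0.2679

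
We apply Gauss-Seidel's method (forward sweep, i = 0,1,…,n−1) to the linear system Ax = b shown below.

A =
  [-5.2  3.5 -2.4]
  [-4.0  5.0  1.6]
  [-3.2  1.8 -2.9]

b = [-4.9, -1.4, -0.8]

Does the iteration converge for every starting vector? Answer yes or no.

Split A = D + L + U, D = diag(-5.2, 5, -2.9).
GS T = -(D+L)⁻¹U: row 0 first, T[0,1] = -(3.5)/(-5.2) = +0.6731; later rows by forward substitution.
  T[0,:] = [+0.0000 +0.6731 -0.4615]
  T[1,:] = [+0.0000 +0.5385 -0.6892]
  T[2,:] = [+0.0000 -0.4085 +0.0815]
|roots of det(T-λI)|: 0.8877, 0.2677, 0.0000.
ρ(T) = max|λ| = 0.8877; 0.8877 < 1, so it converges for any x₀.

yes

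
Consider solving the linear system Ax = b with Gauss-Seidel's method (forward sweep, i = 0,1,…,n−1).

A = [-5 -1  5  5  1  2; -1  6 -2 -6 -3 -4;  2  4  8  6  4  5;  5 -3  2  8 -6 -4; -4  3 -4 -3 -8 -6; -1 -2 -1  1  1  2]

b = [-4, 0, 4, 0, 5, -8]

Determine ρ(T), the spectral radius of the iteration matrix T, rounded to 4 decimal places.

1.2356

A = D + L + U where D = diag(-5, 6, 8, 8, -8, 2).
GS T = -(D+L)⁻¹U: row 0 first, T[0,2] = -(5)/(-5) = +1.0000; later rows by forward substitution.
  T[0,:] = [+0.0000 -0.2000 +1.0000 +1.0000 +0.2000 +0.4000]
  T[1,:] = [+0.0000 -0.0333 +0.5000 +1.1667 +0.5333 +0.7333]
  T[2,:] = [+0.0000 +0.0667 -0.5000 -1.5833 -0.8167 -1.0917]
  T[3,:] = [+0.0000 +0.0958 -0.3125 +0.2083 +1.0292 +0.7979]
  T[4,:] = [+0.0000 +0.0182 +0.0547 +0.6510 +0.1224 -0.4284]
  T[5,:] = [+0.0000 -0.1570 +0.8789 +0.4453 -0.3508 +0.2027]
|λ(T)| sorted: 1.2356, 0.9649, 0.6138, 0.6138, 0.0313, 0.0000.
spectral radius ρ = 1.2356; 1.2356 > 1 ⇒ diverges.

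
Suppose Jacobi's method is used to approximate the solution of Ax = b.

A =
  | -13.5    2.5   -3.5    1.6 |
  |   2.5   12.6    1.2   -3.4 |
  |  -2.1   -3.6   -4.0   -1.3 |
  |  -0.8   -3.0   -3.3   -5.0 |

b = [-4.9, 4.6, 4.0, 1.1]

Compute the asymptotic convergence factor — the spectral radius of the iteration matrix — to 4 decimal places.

Let D = diag(-13.5, 12.6, -4, -5); L, U the strict triangles.
T_J = -D⁻¹(L+U): T[2,3] = -(-1.3)/(-4) = -0.3250; T[2,2] = 0.
  T[0,:] = [+0.0000 +0.1852 -0.2593 +0.1185]
  T[1,:] = [-0.1984 +0.0000 -0.0952 +0.2698]
  T[2,:] = [-0.5250 -0.9000 +0.0000 -0.3250]
  T[3,:] = [-0.1600 -0.6000 -0.6600 +0.0000]
moduli |λ_i(T)| = 0.6937, 0.3796, 0.3796, 0.3038.
ρ(T) = max|λ| = 0.6937; 0.6937 < 1 ⇒ converges.

0.6937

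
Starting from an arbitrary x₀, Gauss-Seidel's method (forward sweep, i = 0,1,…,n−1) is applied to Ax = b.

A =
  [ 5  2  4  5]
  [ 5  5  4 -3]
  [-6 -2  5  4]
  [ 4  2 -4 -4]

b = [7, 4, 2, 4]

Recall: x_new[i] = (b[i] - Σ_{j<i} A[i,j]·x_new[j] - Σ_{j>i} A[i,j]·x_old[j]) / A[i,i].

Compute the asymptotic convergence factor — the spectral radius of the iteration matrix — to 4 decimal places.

Diagonal D = diag(5, 5, 5, -4); L, U strict lower/upper.
GS T = -(D+L)⁻¹U: row 0 first, T[0,1] = -(2)/(5) = -0.4000; later rows by forward substitution.
  T[0,:] = [+0.0000 -0.4000 -0.8000 -1.0000]
  T[1,:] = [+0.0000 +0.4000 +0.0000 +1.6000]
  T[2,:] = [+0.0000 -0.3200 -0.9600 -1.3600]
  T[3,:] = [+0.0000 +0.1200 +0.1600 +1.1600]
eigenvalue magnitudes: 1.2446, 0.8787, 0.2341, 0.0000.
ρ = 1.2446; 1.2446 > 1: divergent.

1.2446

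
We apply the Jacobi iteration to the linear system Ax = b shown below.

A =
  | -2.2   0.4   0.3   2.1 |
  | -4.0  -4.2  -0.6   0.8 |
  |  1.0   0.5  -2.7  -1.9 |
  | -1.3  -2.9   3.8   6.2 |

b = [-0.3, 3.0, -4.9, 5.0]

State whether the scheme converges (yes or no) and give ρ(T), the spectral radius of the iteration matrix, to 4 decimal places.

A = D + L + U where D = diag(-2.2, -4.2, -2.7, 6.2).
T_J = -D⁻¹(L+U): T[2,3] = -(-1.9)/(-2.7) = -0.7037; T[2,2] = 0.
  T[0,:] = [+0.0000 +0.1818 +0.1364 +0.9545]
  T[1,:] = [-0.9524 +0.0000 -0.1429 +0.1905]
  T[2,:] = [+0.3704 +0.1852 +0.0000 -0.7037]
  T[3,:] = [+0.2097 +0.4677 -0.6129 +0.0000]
moduli |λ_i(T)| = 1.1411, 0.6616, 0.6616, 0.3899.
ρ(T) = max|λ| = 1.1411; 1.1411 > 1, so it fails to converge.

no, ρ = 1.1411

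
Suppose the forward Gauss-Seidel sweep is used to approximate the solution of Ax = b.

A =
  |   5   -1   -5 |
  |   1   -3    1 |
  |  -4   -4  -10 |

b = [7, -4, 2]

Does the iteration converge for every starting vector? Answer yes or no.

Let D = diag(5, -3, -10); L, U the strict triangles.
GS T = -(D+L)⁻¹U: row 0 first, T[0,2] = -(-5)/(5) = +1.0000; later rows by forward substitution.
  T[0,:] = [+0.0000  +0.2000  +1.0000]
  T[1,:] = [+0.0000  +0.0667  +0.6667]
  T[2,:] = [+0.0000  -0.1067  -0.6667]
eigenvalue magnitudes: 0.5517, 0.0483, 0.0000.
ρ(T) = max|λ| = 0.5517; 0.5517 < 1 ⇒ converges.

yes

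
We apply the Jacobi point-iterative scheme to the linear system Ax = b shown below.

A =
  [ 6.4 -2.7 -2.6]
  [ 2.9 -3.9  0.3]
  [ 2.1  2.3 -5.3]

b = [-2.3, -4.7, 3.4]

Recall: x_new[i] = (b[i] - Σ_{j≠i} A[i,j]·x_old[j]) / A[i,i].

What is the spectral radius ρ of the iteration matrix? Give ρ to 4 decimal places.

Let D = diag(6.4, -3.9, -5.3); L, U the strict triangles.
Jacobi T = -D⁻¹(L+U): T[0,1] = -(-2.7)/(6.4) = +0.4219; T[0,0] = 0.
  T[0,:] = [+0.0000, +0.4219, +0.4062]
  T[1,:] = [+0.7436, +0.0000, +0.0769]
  T[2,:] = [+0.3962, +0.4340, +0.0000]
moduli |λ_i(T)| = 0.8260, 0.4175, 0.4175.
spectral radius ρ = 0.8260; 0.8260 < 1 ⇒ converges.

0.8260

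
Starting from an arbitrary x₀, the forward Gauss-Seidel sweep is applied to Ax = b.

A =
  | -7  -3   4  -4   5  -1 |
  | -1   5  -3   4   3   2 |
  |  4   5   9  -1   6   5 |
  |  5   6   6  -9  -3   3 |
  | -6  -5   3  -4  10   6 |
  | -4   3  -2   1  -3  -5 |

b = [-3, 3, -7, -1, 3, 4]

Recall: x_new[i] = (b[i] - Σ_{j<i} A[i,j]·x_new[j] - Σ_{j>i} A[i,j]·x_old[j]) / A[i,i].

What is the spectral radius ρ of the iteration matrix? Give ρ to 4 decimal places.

1.5224

A = D + L + U where D = diag(-7, 5, 9, -9, 10, -5).
GS T = -(D+L)⁻¹U: row 0 first, T[0,2] = -(4)/(-7) = +0.5714; later rows by forward substitution.
  T[0,:] = [+0.0000 -0.4286 +0.5714 -0.5714 +0.7143 -0.1429]
  T[1,:] = [+0.0000 -0.0857 +0.7143 -0.9143 -0.4571 -0.4286]
  T[2,:] = [+0.0000 +0.2381 -0.6508 +0.8730 -0.7302 -0.2540]
  T[3,:] = [+0.0000 -0.1365 +0.3598 -0.3450 -0.7280 -0.2011]
  T[4,:] = [+0.0000 -0.4260 +1.0392 -1.1999 +0.1278 -0.9042]
  T[5,:] = [+0.0000 +0.4245 -0.3198 +0.2103 -0.7760 +0.4611]
|eigenvalues of T|: 1.5224, 1.1175, 0.3426, 0.2191, 0.0358, 0.0000.
ρ = 1.5224; 1.5224 > 1: divergent.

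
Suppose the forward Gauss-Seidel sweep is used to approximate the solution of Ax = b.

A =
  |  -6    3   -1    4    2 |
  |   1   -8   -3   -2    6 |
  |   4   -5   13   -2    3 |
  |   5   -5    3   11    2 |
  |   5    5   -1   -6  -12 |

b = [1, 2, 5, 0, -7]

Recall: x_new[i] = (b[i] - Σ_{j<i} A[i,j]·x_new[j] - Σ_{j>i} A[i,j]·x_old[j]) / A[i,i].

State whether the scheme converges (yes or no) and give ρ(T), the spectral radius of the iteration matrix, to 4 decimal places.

Diagonal D = diag(-6, -8, 13, 11, -12); L, U strict lower/upper.
T_GS = -(D+L)⁻¹U: row 0 first, T[0,2] = -(-1)/(-6) = -0.1667; later rows by forward substitution.
  T[0,:] = [+0.0000 +0.5000 -0.1667 +0.6667 +0.3333]
  T[1,:] = [+0.0000 +0.0625 -0.3958 -0.1667 +0.7917]
  T[2,:] = [+0.0000 -0.1298 -0.1010 -0.1154 -0.0288]
  T[3,:] = [+0.0000 -0.1635 -0.0766 -0.3473 +0.0344]
  T[4,:] = [+0.0000 +0.3269 -0.1876 +0.3916 +0.4540]
|roots of det(T-λI)|: 0.8208, 0.6240, 0.0653, 0.0653, 0.0000.
spectral radius ρ = 0.8208; 0.8208 < 1: convergent.

yes, ρ = 0.8208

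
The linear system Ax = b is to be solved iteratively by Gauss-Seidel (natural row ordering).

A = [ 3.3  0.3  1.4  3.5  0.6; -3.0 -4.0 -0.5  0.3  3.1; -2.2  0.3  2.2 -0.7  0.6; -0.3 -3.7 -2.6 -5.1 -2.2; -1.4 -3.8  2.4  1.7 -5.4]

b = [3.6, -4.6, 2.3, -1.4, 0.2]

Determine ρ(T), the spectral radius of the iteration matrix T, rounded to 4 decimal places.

Write A = D+L+U with D = diag(3.3, -4, 2.2, -5.1, -5.4).
Gauss-Seidel: T = -(D+L)⁻¹U, row 0 first, T[0,4] = -(0.6)/(3.3) = -0.1818; later rows by forward substitution.
  T[0,:] = [+0.0000 -0.0909 -0.4242 -1.0606 -0.1818]
  T[1,:] = [+0.0000 +0.0682 +0.1932 +0.8705 +0.9114]
  T[2,:] = [+0.0000 -0.1002 -0.4506 -0.8611 -0.5788]
  T[3,:] = [+0.0000 +0.0070 +0.1145 -0.1301 -0.7868]
  T[4,:] = [+0.0000 -0.0668 -0.1902 -0.7613 -1.0991]
eigenvalue magnitudes: 1.5644, 0.1878, 0.1498, 0.0092, 0.0000.
ρ = 1.5644; 1.5644 > 1, so it fails to converge.

1.5644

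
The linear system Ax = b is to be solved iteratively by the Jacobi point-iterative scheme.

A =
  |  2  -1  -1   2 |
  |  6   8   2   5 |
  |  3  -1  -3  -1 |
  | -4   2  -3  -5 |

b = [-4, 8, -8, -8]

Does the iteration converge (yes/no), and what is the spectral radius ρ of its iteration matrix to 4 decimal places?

no, ρ = 1.4282

Diagonal D = diag(2, 8, -3, -5); L, U strict lower/upper.
Jacobi T = -D⁻¹(L+U): T[2,0] = -(3)/(-3) = +1.0000; T[2,2] = 0.
  T[0,:] = [+0.0000 +0.5000 +0.5000 -1.0000]
  T[1,:] = [-0.7500 +0.0000 -0.2500 -0.6250]
  T[2,:] = [+1.0000 -0.3333 +0.0000 -0.3333]
  T[3,:] = [-0.8000 +0.4000 -0.6000 +0.0000]
|eigenvalues of T|: 1.4282, 0.7638, 0.7638, 0.6050.
ρ = 1.4282; 1.4282 > 1, so it fails to converge.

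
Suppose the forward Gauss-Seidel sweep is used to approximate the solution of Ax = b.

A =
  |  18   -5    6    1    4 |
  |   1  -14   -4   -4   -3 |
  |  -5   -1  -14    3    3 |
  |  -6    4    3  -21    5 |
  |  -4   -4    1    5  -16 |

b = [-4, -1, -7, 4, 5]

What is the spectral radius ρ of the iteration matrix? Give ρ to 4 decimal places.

0.6618

Split A = D + L + U, D = diag(18, -14, -14, -21, -16).
Gauss-Seidel: T = -(D+L)⁻¹U, row 0 first, T[0,1] = -(-5)/(18) = +0.2778; later rows by forward substitution.
  T[0,:] = [+0.0000 +0.2778 -0.3333 -0.0556 -0.2222]
  T[1,:] = [+0.0000 +0.0198 -0.3095 -0.2897 -0.2302]
  T[2,:] = [+0.0000 -0.1006 +0.1412 +0.2548 +0.3101]
  T[3,:] = [+0.0000 -0.0900 +0.0564 -0.0029 +0.3020]
  T[4,:] = [+0.0000 -0.1088 +0.1872 +0.1013 +0.2269]
moduli |λ_i(T)| = 0.6618, 0.1464, 0.1464, 0.0714, 0.0000.
ρ(T) = max|λ| = 0.6618; 0.6618 < 1: convergent.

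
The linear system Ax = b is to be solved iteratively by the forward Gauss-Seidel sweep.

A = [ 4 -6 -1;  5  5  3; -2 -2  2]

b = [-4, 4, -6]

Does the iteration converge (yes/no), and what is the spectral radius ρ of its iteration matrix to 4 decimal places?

no, ρ = 1.5000

Let D = diag(4, 5, 2); L, U the strict triangles.
GS T = -(D+L)⁻¹U: row 0 first, T[0,2] = -(-1)/(4) = +0.2500; later rows by forward substitution.
  T[0,:] = [+0.0000 +1.5000 +0.2500]
  T[1,:] = [+0.0000 -1.5000 -0.8500]
  T[2,:] = [+0.0000 +0.0000 -0.6000]
|λ(T)| sorted: 1.5000, 0.6000, 0.0000.
spectral radius ρ = 1.5000; 1.5000 > 1, so it fails to converge.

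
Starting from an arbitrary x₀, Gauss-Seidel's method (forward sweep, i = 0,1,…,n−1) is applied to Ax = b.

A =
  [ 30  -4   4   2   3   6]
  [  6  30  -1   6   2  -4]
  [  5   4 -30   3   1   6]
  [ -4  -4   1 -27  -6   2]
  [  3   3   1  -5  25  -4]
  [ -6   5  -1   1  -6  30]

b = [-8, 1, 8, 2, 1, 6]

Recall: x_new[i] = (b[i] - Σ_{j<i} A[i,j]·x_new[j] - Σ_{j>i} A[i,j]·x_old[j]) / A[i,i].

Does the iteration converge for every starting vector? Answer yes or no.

A = D + L + U where D = diag(30, 30, -30, -27, 25, 30).
GS T = -(D+L)⁻¹U: row 0 first, T[0,3] = -(2)/(30) = -0.0667; later rows by forward substitution.
  T[0,:] = [+0.0000  +0.1333  -0.1333  -0.0667  -0.1000  -0.2000]
  T[1,:] = [+0.0000  -0.0267  +0.0600  -0.1867  -0.0467  +0.1733]
  T[2,:] = [+0.0000  +0.0187  -0.0142  +0.0640  +0.0104  +0.1898]
  T[3,:] = [+0.0000  -0.0151  +0.0103  +0.0399  -0.2001  +0.0851]
  T[4,:] = [+0.0000  -0.0166  +0.0114  +0.0358  -0.0228  +0.1726]
  T[5,:] = [+0.0000  +0.0289  -0.0352  +0.0257  -0.0098  -0.0309]
|roots of det(T-λI)|: 0.1738, 0.1366, 0.1366, 0.0535, 0.0182, 0.0000.
ρ = 0.1738; 0.1738 < 1, so it converges for any x₀.

yes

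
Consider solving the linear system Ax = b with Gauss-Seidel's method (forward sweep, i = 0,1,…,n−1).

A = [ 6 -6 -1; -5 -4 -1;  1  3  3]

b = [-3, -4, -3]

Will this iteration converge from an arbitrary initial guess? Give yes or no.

yes

Write A = D+L+U with D = diag(6, -4, 3).
GS T = -(D+L)⁻¹U: row 0 first, T[0,2] = -(-1)/(6) = +0.1667; later rows by forward substitution.
  T[0,:] = [+0.0000, +1.0000, +0.1667]
  T[1,:] = [+0.0000, -1.2500, -0.4583]
  T[2,:] = [+0.0000, +0.9167, +0.4028]
eigenvalue magnitudes: 0.9362, 0.0890, 0.0000.
ρ(T) = max|λ| = 0.9362; 0.9362 < 1 ⇒ converges.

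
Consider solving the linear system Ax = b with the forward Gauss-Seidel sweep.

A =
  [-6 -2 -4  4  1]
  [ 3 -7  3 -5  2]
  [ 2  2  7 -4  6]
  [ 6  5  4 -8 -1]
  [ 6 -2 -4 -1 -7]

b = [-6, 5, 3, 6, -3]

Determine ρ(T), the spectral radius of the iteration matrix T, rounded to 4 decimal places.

Split A = D + L + U, D = diag(-6, -7, 7, -8, -7).
T_GS = -(D+L)⁻¹U: row 0 first, T[0,3] = -(4)/(-6) = +0.6667; later rows by forward substitution.
  T[0,:] = [+0.0000, -0.3333, -0.6667, +0.6667, +0.1667]
  T[1,:] = [+0.0000, -0.1429, +0.1429, -0.4286, +0.3571]
  T[2,:] = [+0.0000, +0.1361, +0.1497, +0.5034, -1.0068]
  T[3,:] = [+0.0000, -0.2713, -0.3359, +0.4838, -0.2802]
  T[4,:] = [+0.0000, -0.2839, -0.6498, +0.3371, +0.6562]
|roots of det(T-λI)|: 1.2100, 0.2962, 0.1562, 0.1562, 0.0000.
ρ(T) = max|λ| = 1.2100; 1.2100 > 1, so it fails to converge.

1.2100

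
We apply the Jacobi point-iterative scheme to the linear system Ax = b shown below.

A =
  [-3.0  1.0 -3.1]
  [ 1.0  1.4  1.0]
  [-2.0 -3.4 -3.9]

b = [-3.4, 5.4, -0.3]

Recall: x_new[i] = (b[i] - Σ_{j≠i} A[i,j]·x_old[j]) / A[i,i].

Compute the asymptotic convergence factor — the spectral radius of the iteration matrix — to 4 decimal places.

Split A = D + L + U, D = diag(-3, 1.4, -3.9).
Jacobi: T = -D⁻¹(L+U), T[1,2] = -(1)/(1.4) = -0.7143; T[1,1] = 0.
  T[0,:] = [+0.0000  +0.3333  -1.0333]
  T[1,:] = [-0.7143  +0.0000  -0.7143]
  T[2,:] = [-0.5128  -0.8718  +0.0000]
|eigenvalues of T|: 1.1668, 0.6685, 0.6685.
ρ(T) = max|λ| = 1.1668; 1.1668 > 1, so it fails to converge.

1.1668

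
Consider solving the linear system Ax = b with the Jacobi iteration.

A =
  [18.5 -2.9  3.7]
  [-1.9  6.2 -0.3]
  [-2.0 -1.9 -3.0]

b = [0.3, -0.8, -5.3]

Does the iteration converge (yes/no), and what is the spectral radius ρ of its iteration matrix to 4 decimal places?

Diagonal D = diag(18.5, 6.2, -3); L, U strict lower/upper.
Jacobi: T = -D⁻¹(L+U), T[1,0] = -(-1.9)/(6.2) = +0.3065; T[1,1] = 0.
  T[0,:] = [+0.0000, +0.1568, -0.2000]
  T[1,:] = [+0.3065, +0.0000, +0.0484]
  T[2,:] = [-0.6667, -0.6333, +0.0000]
eigenvalue magnitudes: 0.4715, 0.2676, 0.2676.
ρ(T) = max|λ| = 0.4715; 0.4715 < 1 ⇒ converges.

yes, ρ = 0.4715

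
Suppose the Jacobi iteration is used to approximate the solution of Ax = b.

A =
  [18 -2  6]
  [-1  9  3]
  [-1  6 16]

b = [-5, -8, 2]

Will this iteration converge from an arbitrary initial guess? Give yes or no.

yes

Let D = diag(18, 9, 16); L, U the strict triangles.
Jacobi: T = -D⁻¹(L+U), T[0,1] = -(-2)/(18) = +0.1111; T[0,0] = 0.
  T[0,:] = [+0.0000, +0.1111, -0.3333]
  T[1,:] = [+0.1111, +0.0000, -0.3333]
  T[2,:] = [+0.0625, -0.3750, +0.0000]
|roots of det(T-λI)|: 0.3831, 0.2719, 0.1111.
spectral radius ρ = 0.3831; 0.3831 < 1: convergent.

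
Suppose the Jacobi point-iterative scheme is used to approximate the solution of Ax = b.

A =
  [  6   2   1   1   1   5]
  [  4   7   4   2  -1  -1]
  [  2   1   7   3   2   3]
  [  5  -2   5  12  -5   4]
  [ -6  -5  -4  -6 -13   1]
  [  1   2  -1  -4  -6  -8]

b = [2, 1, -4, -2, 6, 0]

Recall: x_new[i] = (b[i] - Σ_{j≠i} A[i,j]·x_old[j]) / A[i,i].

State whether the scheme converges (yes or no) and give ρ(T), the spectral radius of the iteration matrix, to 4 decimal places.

Write A = D+L+U with D = diag(6, 7, 7, 12, -13, -8).
Jacobi T = -D⁻¹(L+U): T[2,3] = -(3)/(7) = -0.4286; T[2,2] = 0.
  T[0,:] = [+0.0000  -0.3333  -0.1667  -0.1667  -0.1667  -0.8333]
  T[1,:] = [-0.5714  +0.0000  -0.5714  -0.2857  +0.1429  +0.1429]
  T[2,:] = [-0.2857  -0.1429  +0.0000  -0.4286  -0.2857  -0.4286]
  T[3,:] = [-0.4167  +0.1667  -0.4167  +0.0000  +0.4167  -0.3333]
  T[4,:] = [-0.4615  -0.3846  -0.3077  -0.4615  +0.0000  +0.0769]
  T[5,:] = [+0.1250  +0.2500  -0.1250  -0.5000  -0.7500  +0.0000]
eigenvalue magnitudes: 1.1874, 0.7278, 0.7278, 0.4723, 0.2484, 0.1663.
spectral radius ρ = 1.1874; 1.1874 > 1: divergent.

no, ρ = 1.1874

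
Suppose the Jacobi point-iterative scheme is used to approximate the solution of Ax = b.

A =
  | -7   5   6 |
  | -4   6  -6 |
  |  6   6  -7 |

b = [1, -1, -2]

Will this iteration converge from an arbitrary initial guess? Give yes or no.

no

A = D + L + U where D = diag(-7, 6, -7).
Jacobi T = -D⁻¹(L+U): T[2,1] = -(6)/(-7) = +0.8571; T[2,2] = 0.
  T[0,:] = [+0.0000 +0.7143 +0.8571]
  T[1,:] = [+0.6667 +0.0000 +1.0000]
  T[2,:] = [+0.8571 +0.8571 +0.0000]
|eigenvalues of T|: 1.6536, 0.9579, 0.6958.
ρ(T) = max|λ| = 1.6536; 1.6536 > 1, so it fails to converge.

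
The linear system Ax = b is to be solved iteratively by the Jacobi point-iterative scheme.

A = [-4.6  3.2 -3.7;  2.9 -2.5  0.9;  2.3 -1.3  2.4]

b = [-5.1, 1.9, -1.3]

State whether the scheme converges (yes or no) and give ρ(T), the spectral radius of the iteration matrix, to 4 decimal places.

Diagonal D = diag(-4.6, -2.5, 2.4); L, U strict lower/upper.
T_J = -D⁻¹(L+U): T[1,2] = -(0.9)/(-2.5) = +0.3600; T[1,1] = 0.
  T[0,:] = [+0.0000  +0.6957  -0.8043]
  T[1,:] = [+1.1600  +0.0000  +0.3600]
  T[2,:] = [-0.9583  +0.5417  +0.0000]
|eigenvalues of T|: 1.5059, 1.0212, 0.4847.
ρ(T) = max|λ| = 1.5059; 1.5059 > 1 ⇒ diverges.

no, ρ = 1.5059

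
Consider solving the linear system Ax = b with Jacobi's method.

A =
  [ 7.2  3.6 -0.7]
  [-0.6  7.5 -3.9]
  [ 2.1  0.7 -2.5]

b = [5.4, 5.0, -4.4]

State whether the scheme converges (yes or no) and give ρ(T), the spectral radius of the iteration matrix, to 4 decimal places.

yes, ρ = 0.7033

A = D + L + U where D = diag(7.2, 7.5, -2.5).
T_J = -D⁻¹(L+U): T[1,2] = -(-3.9)/(7.5) = +0.5200; T[1,1] = 0.
  T[0,:] = [+0.0000 -0.5000 +0.0972]
  T[1,:] = [+0.0800 +0.0000 +0.5200]
  T[2,:] = [+0.8400 +0.2800 +0.0000]
moduli |λ_i(T)| = 0.7033, 0.5545, 0.5545.
ρ = 0.7033; 0.7033 < 1: convergent.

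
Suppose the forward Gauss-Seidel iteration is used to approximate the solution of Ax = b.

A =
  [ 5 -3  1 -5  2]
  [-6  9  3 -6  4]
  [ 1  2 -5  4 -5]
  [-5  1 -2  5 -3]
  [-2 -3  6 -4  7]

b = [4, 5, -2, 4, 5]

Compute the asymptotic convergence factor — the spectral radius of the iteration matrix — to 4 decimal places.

1.5111

Diagonal D = diag(5, 9, -5, 5, 7); L, U strict lower/upper.
Gauss-Seidel: T = -(D+L)⁻¹U, row 0 first, T[0,3] = -(-5)/(5) = +1.0000; later rows by forward substitution.
  T[0,:] = [+0.0000 +0.6000 -0.2000 +1.0000 -0.4000]
  T[1,:] = [+0.0000 +0.4000 -0.4667 +1.3333 -0.7111]
  T[2,:] = [+0.0000 +0.2800 -0.2267 +1.5333 -1.3644]
  T[3,:] = [+0.0000 +0.6320 -0.1973 +1.3467 -0.2036]
  T[4,:] = [+0.0000 +0.4640 -0.1756 +0.3124 +0.6342]
|λ(T)| sorted: 1.5111, 0.8177, 0.1490, 0.1490, 0.0000.
spectral radius ρ = 1.5111; 1.5111 > 1, so it fails to converge.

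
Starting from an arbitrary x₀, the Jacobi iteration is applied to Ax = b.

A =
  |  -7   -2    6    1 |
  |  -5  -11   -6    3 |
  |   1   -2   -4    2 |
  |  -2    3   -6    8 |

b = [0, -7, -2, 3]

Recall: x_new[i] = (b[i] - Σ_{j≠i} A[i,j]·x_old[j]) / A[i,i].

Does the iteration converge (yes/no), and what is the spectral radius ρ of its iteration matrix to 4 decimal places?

Split A = D + L + U, D = diag(-7, -11, -4, 8).
Jacobi: T = -D⁻¹(L+U), T[3,1] = -(3)/(8) = -0.3750; T[3,3] = 0.
  T[0,:] = [+0.0000  -0.2857  +0.8571  +0.1429]
  T[1,:] = [-0.4545  +0.0000  -0.5455  +0.2727]
  T[2,:] = [+0.2500  -0.5000  +0.0000  +0.5000]
  T[3,:] = [+0.2500  -0.3750  +0.7500  +0.0000]
|eigenvalues of T|: 1.1348, 0.6915, 0.2363, 0.2363.
spectral radius ρ = 1.1348; 1.1348 > 1 ⇒ diverges.

no, ρ = 1.1348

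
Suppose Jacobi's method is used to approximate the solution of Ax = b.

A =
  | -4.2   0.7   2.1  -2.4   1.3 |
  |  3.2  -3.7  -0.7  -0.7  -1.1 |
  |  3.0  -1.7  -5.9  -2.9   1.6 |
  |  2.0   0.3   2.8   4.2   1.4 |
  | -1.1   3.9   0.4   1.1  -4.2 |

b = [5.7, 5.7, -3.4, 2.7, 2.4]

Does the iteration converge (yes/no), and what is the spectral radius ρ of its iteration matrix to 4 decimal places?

Split A = D + L + U, D = diag(-4.2, -3.7, -5.9, 4.2, -4.2).
T_J = -D⁻¹(L+U): T[2,4] = -(1.6)/(-5.9) = +0.2712; T[2,2] = 0.
  T[0,:] = [+0.0000, +0.1667, +0.5000, -0.5714, +0.3095]
  T[1,:] = [+0.8649, +0.0000, -0.1892, -0.1892, -0.2973]
  T[2,:] = [+0.5085, -0.2881, +0.0000, -0.4915, +0.2712]
  T[3,:] = [-0.4762, -0.0714, -0.6667, +0.0000, -0.3333]
  T[4,:] = [-0.2619, +0.9286, +0.0952, +0.2619, +0.0000]
|roots of det(T-λI)|: 1.1234, 0.6102, 0.6102, 0.5742, 0.5742.
ρ = 1.1234; 1.1234 > 1: divergent.

no, ρ = 1.1234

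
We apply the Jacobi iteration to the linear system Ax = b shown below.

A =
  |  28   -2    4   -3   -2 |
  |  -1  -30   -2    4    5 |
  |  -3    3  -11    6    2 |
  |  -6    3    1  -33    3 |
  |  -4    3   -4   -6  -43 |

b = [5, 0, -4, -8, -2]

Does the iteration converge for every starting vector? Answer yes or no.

Diagonal D = diag(28, -30, -11, -33, -43); L, U strict lower/upper.
Jacobi: T = -D⁻¹(L+U), T[4,0] = -(-4)/(-43) = -0.0930; T[4,4] = 0.
  T[0,:] = [+0.0000, +0.0714, -0.1429, +0.1071, +0.0714]
  T[1,:] = [-0.0333, +0.0000, -0.0667, +0.1333, +0.1667]
  T[2,:] = [-0.2727, +0.2727, +0.0000, +0.5455, +0.1818]
  T[3,:] = [-0.1818, +0.0909, +0.0303, +0.0000, +0.0909]
  T[4,:] = [-0.0930, +0.0698, -0.0930, -0.1395, +0.0000]
|eigenvalues of T|: 0.2283, 0.1908, 0.1908, 0.1539, 0.0457.
ρ = 0.2283; 0.2283 < 1: convergent.

yes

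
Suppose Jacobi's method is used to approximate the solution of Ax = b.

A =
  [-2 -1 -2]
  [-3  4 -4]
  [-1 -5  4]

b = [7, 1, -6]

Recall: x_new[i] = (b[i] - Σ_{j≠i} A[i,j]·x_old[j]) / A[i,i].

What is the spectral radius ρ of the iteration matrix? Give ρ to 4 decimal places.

A = D + L + U where D = diag(-2, 4, 4).
Jacobi: T = -D⁻¹(L+U), T[2,0] = -(-1)/(4) = +0.2500; T[2,2] = 0.
  T[0,:] = [+0.0000  -0.5000  -1.0000]
  T[1,:] = [+0.7500  +0.0000  +1.0000]
  T[2,:] = [+0.2500  +1.2500  +0.0000]
moduli |λ_i(T)| = 1.2224, 0.9323, 0.9323.
spectral radius ρ = 1.2224; 1.2224 > 1: divergent.

1.2224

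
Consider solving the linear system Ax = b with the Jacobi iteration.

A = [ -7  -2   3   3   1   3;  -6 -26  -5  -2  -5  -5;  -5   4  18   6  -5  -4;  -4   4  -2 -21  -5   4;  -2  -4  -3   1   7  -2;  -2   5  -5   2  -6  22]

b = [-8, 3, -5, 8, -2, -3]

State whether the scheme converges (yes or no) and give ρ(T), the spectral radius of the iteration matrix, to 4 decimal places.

yes, ρ = 0.9092

A = D + L + U where D = diag(-7, -26, 18, -21, 7, 22).
Jacobi: T = -D⁻¹(L+U), T[4,2] = -(-3)/(7) = +0.4286; T[4,4] = 0.
  T[0,:] = [+0.0000, -0.2857, +0.4286, +0.4286, +0.1429, +0.4286]
  T[1,:] = [-0.2308, +0.0000, -0.1923, -0.0769, -0.1923, -0.1923]
  T[2,:] = [+0.2778, -0.2222, +0.0000, -0.3333, +0.2778, +0.2222]
  T[3,:] = [-0.1905, +0.1905, -0.0952, +0.0000, -0.2381, +0.1905]
  T[4,:] = [+0.2857, +0.5714, +0.4286, -0.1429, +0.0000, +0.2857]
  T[5,:] = [+0.0909, -0.2273, +0.2273, -0.0909, +0.2727, +0.0000]
|λ(T)| sorted: 0.9092, 0.4014, 0.3611, 0.3611, 0.1621, 0.1621.
ρ(T) = max|λ| = 0.9092; 0.9092 < 1: convergent.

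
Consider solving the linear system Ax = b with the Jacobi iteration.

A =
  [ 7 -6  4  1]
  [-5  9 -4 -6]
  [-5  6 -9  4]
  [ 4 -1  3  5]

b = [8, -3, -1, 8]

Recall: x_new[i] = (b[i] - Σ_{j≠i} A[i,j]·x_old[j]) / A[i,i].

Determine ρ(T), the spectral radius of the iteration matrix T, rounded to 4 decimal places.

Split A = D + L + U, D = diag(7, 9, -9, 5).
T_J = -D⁻¹(L+U): T[1,3] = -(-6)/(9) = +0.6667; T[1,1] = 0.
  T[0,:] = [+0.0000, +0.8571, -0.5714, -0.1429]
  T[1,:] = [+0.5556, +0.0000, +0.4444, +0.6667]
  T[2,:] = [-0.5556, +0.6667, +0.0000, +0.4444]
  T[3,:] = [-0.8000, +0.2000, -0.6000, +0.0000]
moduli |λ_i(T)| = 1.3902, 0.6241, 0.6241, 0.5902.
ρ = 1.3902; 1.3902 > 1, so it fails to converge.

1.3902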